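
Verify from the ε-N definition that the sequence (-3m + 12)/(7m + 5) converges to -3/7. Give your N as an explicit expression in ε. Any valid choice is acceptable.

N = (99/49)/ε

Let ε > 0. For m ≥ 1, |(-3m + 12)/(7m + 5) + 3/7| = |99|/(7(7m + 5)) = 99/(7(7m + 5)).
Since 7m + 5 ≥ 7m for m ≥ 1, this is ≤ 99/(7·7m) = (99/49)/m.
So |(-3m + 12)/(7m + 5) + 3/7| < ε whenever m > (99/49)/ε.
Take N = (99/49)/ε. If m > N then |(-3m + 12)/(7m + 5) + 3/7| ≤ (99/49)/m < ε.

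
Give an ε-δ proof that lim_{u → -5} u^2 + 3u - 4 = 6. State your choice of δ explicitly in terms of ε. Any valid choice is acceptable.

Let ε > 0 be given. We want δ > 0 such that 0 < |u + 5| < δ implies |(u^2 + 3u - 4) − 6| < ε.
(u^2 + 3u - 4) − 6 = u^2 + 3u - 10 = (u + 5)(u - 2).
So |(u^2 + 3u - 4) − 6| = |u + 5|·|u - 2|.
Require δ ≤ 1. Then |u + 5| < 1 gives |u| < 6, and by the triangle inequality |u - 2| ≤ 6 + 2 = 8.
Hence |(u^2 + 3u - 4) − 6| ≤ 8|u + 5| < ε provided |u + 5| < ε/8.
Choosing δ = min(1, ε/8) ensures both conditions, hence |(u^2 + 3u - 4) − 6| < ε.

δ = min(1, ε/8)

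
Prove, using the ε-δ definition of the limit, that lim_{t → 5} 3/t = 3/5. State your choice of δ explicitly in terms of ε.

δ = min(5/2, (25/6)ε)

Fix ε > 0. We seek δ > 0 such that 0 < |t − 5| < δ implies |3/t − (3/5)| < ε.
|3/t − (3/5)| = 3·|5 − t|/(5·|t|) = 3|t − 5|/(5|t|).
Require δ ≤ 5/2 so that |t| > 5 − 5/2 = 5/2, hence 5|t| > 25/2.
Then |3/t − (3/5)| < 3|t − 5|/(25/2), which is < ε when |t − 5| < (25/6)ε.
Take δ = min(5/2, (25/6)ε). Then 0 < |t − 5| < δ gives both |t − 5| < 5/2 and |t − 5| < (25/6)ε, so |3/t − (3/5)| < ε.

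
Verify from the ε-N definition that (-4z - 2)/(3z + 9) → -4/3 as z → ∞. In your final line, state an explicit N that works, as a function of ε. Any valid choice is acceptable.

Suppose ε > 0. We seek N > 0 such that z > N implies |(-4z - 2)/(3z + 9) + 4/3| < ε.
(-4z - 2)/(3z + 9) + 4/3 = (3(-4z - 2) − (-4)(3z + 9)) / (3(3z + 9)) = 30/(3(3z + 9)).
For z > 0 we have 3z + 9 > 3z, so |(-4z - 2)/(3z + 9) + 4/3| = 30/(3(3z + 9)) < 30/(3·3z) = (10/3)/z.
Thus |(-4z - 2)/(3z + 9) + 4/3| < ε whenever z > (10/3)/ε.
Take N = (10/3)/ε. If z > N then |(-4z - 2)/(3z + 9) + 4/3| < (10/3)/z < ε.

N = (10/3)/ε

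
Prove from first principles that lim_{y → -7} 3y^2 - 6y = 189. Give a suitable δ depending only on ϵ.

δ = min(2, ϵ/54)

Let ϵ > 0 be given. We want δ > 0 such that 0 < |y + 7| < δ implies |(3y^2 - 6y) − 189| < ϵ.
(3y^2 - 6y) − 189 = 3y^2 - 6y - 189 = (y + 7)(3y - 27).
So |(3y^2 - 6y) − 189| = |y + 7|·|3y - 27|.
Assume first that |y + 7| < 2, so |y| < 9. Then |3y - 27| ≤ 3·9 + 27 = 54.
Hence |(3y^2 - 6y) − 189| ≤ 54|y + 7| < ϵ provided |y + 7| < ϵ/54.
Choosing δ = min(2, ϵ/54) ensures both conditions, hence |(3y^2 - 6y) − 189| < ϵ.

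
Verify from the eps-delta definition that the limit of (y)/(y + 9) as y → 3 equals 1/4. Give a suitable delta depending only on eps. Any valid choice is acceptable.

delta = min(6, 8eps)

Let eps > 0. We want delta > 0 with 0 < |y − 3| < delta ⇒ |(y)/(y + 9) − (1/4)| < eps.
Combining over a common denominator, (y)/(y + 9) − (1/4) = [(y)·12 − 3·(y + 9)] / [12·(y + 9)] = 9(y − 3) / (12(y + 9)).
So |(y)/(y + 9) − (1/4)| = 9|y − 3| / (12·|y + 9|).
Restrict delta ≤ 6. Then |y − 3| < 6 gives |y + 9| = |(y − 3) + 12| ≥ 12 − 6 = 6.
Hence |(y)/(y + 9) − (1/4)| < 9|y − 3|/(12·6) = (1/8)|y − 3|, which is < eps once |y − 3| < 8eps.
Take delta = min(6, 8eps). Then 0 < |y − 3| < delta forces both bounds, so |(y)/(y + 9) − (1/4)| < eps.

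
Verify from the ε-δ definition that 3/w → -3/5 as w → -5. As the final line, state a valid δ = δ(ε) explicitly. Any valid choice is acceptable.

δ = min(5/2, (25/6)ε)

Fix ε > 0. We seek δ > 0 such that 0 < |w + 5| < δ implies |3/w + 3/5| < ε.
|3/w + 3/5| = 3·|-5 − w|/(5·|w|) = 3|w + 5|/(5|w|).
Require δ ≤ 5/2 so that |w| > 5 − 5/2 = 5/2, hence 5|w| > 25/2.
Then |3/w + 3/5| < 3|w + 5|/(25/2), which is < ε when |w + 5| < (25/6)ε.
Take δ = min(5/2, (25/6)ε). Then 0 < |w + 5| < δ gives both |w + 5| < 5/2 and |w + 5| < (25/6)ε, so |3/w + 3/5| < ε.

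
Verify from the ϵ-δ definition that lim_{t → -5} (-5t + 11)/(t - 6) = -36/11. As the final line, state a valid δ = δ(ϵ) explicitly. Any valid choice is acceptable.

δ = min(11/2, (121/38)ϵ)

Let ϵ > 0 be given. We want δ > 0 with 0 < |t + 5| < δ ⇒ |(-5t + 11)/(t - 6) + 36/11| < ϵ.
Combining over a common denominator, (-5t + 11)/(t - 6) + 36/11 = [(-5t + 11)·(-11) − 36·(t - 6)] / [(-11)·(t - 6)] = 19(t + 5) / ((-11)(t - 6)).
So |(-5t + 11)/(t - 6) + 36/11| = 19|t + 5| / (11·|t − 6|).
Restrict δ ≤ 11/2. Then |t + 5| < 11/2 gives |t − 6| = |(t + 5) + (-11)| ≥ 11 − 11/2 = 11/2.
Hence |(-5t + 11)/(t - 6) + 36/11| < 19|t + 5|/(11·(11/2)) = (38/121)|t + 5|, which is < ϵ once |t + 5| < (121/38)ϵ.
Take δ = min(11/2, (121/38)ϵ). Then 0 < |t + 5| < δ forces both bounds, so |(-5t + 11)/(t - 6) + 36/11| < ϵ.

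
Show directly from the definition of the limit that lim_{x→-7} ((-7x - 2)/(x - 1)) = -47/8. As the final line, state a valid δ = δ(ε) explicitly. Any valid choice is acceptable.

Suppose ε > 0. We want δ > 0 with 0 < |x + 7| < δ ⇒ |(-7x - 2)/(x - 1) + 47/8| < ε.
Combining over a common denominator, (-7x - 2)/(x - 1) + 47/8 = [(-7x - 2)·(-8) − 47·(x - 1)] / [(-8)·(x - 1)] = 9(x + 7) / ((-8)(x - 1)).
So |(-7x - 2)/(x - 1) + 47/8| = 9|x + 7| / (8·|x − 1|).
Require δ ≤ 4, so |x − 1| ≥ |-8| − |x + 7| > 8 − 4 = 4.
Hence |(-7x - 2)/(x - 1) + 47/8| < 9|x + 7|/(8·4) = (9/32)|x + 7|, which is < ε once |x + 7| < (32/9)ε.
Take δ = min(4, (32/9)ε). Then 0 < |x + 7| < δ forces both bounds, so |(-7x - 2)/(x - 1) + 47/8| < ε.

δ = min(4, (32/9)ε)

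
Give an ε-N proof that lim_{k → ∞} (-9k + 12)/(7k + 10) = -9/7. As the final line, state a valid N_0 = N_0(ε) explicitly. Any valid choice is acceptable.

N_0 = (174/49)/ε

Suppose ε > 0. For k ≥ 1, |(-9k + 12)/(7k + 10) + 9/7| = |174|/(7(7k + 10)) = 174/(7(7k + 10)).
Since 7k + 10 ≥ 7k for k ≥ 1, this is ≤ 174/(7·7k) = (174/49)/k.
So |(-9k + 12)/(7k + 10) + 9/7| < ε whenever k > (174/49)/ε.
Take N_0 = (174/49)/ε. If k > N_0 then |(-9k + 12)/(7k + 10) + 9/7| ≤ (174/49)/k < ε.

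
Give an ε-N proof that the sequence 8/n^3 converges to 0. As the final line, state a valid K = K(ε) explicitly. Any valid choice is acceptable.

Let ε > 0 be given. For n ≥ 1, |8/n^3 − 0| = 8/n^3.
8/n^3 < ε ⇔ n^3 > 8/ε ⇔ n > (8/ε)^{1/3}.
Take K = (8/ε)^{1/3}. Then n > K implies 8/n^3 < ε.

K = (8/ε)^{1/3}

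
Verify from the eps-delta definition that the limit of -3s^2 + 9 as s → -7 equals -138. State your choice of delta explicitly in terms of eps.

delta = min(1, eps/45)

Fix eps > 0. We want delta > 0 such that 0 < |s + 7| < delta implies |(-3s^2 + 9) + 138| < eps.
(-3s^2 + 9) + 138 = -3s^2 + 147 = (s + 7)(-3s + 21).
So |(-3s^2 + 9) + 138| = |s + 7|·|-3s + 21|.
Require delta ≤ 1. Then |s + 7| < 1 gives |s| < 8, and by the triangle inequality |-3s + 21| ≤ 3·8 + 21 = 45.
Hence |(-3s^2 + 9) + 138| ≤ 45|s + 7| < eps provided |s + 7| < eps/45.
Choosing delta = min(1, eps/45) ensures both conditions, hence |(-3s^2 + 9) + 138| < eps.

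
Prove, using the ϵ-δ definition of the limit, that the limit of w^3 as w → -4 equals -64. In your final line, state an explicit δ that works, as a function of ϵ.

δ = min(1, ϵ/61)

Suppose ϵ > 0. We seek δ > 0 with 0 < |w + 4| < δ ⇒ |w^3 + 64| < ϵ.
Factor: w^3 + 64 = (w + 4)(w^2 - 4w + 16), so |w^3 + 64| = |w + 4|·|w^2 - 4w + 16|.
Restrict δ ≤ 1. Then |w + 4| < 1 gives |w| < 5, so by the triangle inequality |w^2 - 4w + 16| ≤ 5^2 + 4·5 + 16 = 61.
Hence |w^3 + 64| ≤ 61|w + 4|, which is < ϵ once |w + 4| < ϵ/61.
Take δ = min(1, ϵ/61). If 0 < |w + 4| < δ then both bounds hold and |w^3 + 64| ≤ 61|w + 4| < 61·(ϵ/61) = ϵ.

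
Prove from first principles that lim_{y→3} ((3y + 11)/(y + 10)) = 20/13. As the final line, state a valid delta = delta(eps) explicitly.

delta = min(13/2, (169/38)eps)

Let eps > 0 be given. We want delta > 0 with 0 < |y − 3| < delta ⇒ |(3y + 11)/(y + 10) − (20/13)| < eps.
Combining over a common denominator, (3y + 11)/(y + 10) − (20/13) = [(3y + 11)·13 − 20·(y + 10)] / [13·(y + 10)] = 19(y − 3) / (13(y + 10)).
So |(3y + 11)/(y + 10) − (20/13)| = 19|y − 3| / (13·|y + 10|).
Restrict delta ≤ 13/2. Then |y − 3| < 13/2 gives |y + 10| = |(y − 3) + 13| ≥ 13 − 13/2 = 13/2.
Hence |(3y + 11)/(y + 10) − (20/13)| < 19|y − 3|/(13·(13/2)) = (38/169)|y − 3|, which is < eps once |y − 3| < (169/38)eps.
Take delta = min(13/2, (169/38)eps). Then 0 < |y − 3| < delta forces both bounds, so |(3y + 11)/(y + 10) − (20/13)| < eps.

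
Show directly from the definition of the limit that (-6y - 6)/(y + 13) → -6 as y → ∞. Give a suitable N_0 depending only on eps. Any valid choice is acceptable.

N_0 = 72/eps

Let eps > 0. We seek N_0 > 0 such that y > N_0 implies |(-6y - 6)/(y + 13) + 6| < eps.
(-6y - 6)/(y + 13) + 6 = ((-6y - 6) − (-6)(y + 13)) / ((y + 13)) = 72/((y + 13)).
For y > 0 we have y + 13 > y, so |(-6y - 6)/(y + 13) + 6| = 72/((y + 13)) < 72/(y) = 72/y.
Thus |(-6y - 6)/(y + 13) + 6| < eps whenever y > 72/eps.
Take N_0 = 72/eps. If y > N_0 then |(-6y - 6)/(y + 13) + 6| < 72/y < eps.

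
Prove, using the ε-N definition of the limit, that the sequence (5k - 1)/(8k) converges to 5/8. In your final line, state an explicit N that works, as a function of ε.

Suppose ε > 0. For k ≥ 1, |(5k - 1)/(8k) − (5/8)| = |-8|/(8(8k)) = 8/(8(8k)).
Since 8k ≥ 8k for k ≥ 1, this is ≤ 8/(8·8k) = (1/8)/k.
So |(5k - 1)/(8k) − (5/8)| < ε whenever k > (1/8)/ε.
Take N = (1/8)/ε. If k > N then |(5k - 1)/(8k) − (5/8)| ≤ (1/8)/k < ε.

N = (1/8)/ε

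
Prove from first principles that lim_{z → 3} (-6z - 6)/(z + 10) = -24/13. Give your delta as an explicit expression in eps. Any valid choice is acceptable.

Fix eps > 0. We want delta > 0 with 0 < |z − 3| < delta ⇒ |(-6z - 6)/(z + 10) + 24/13| < eps.
Combining over a common denominator, (-6z - 6)/(z + 10) + 24/13 = [(-6z - 6)·13 − (-24)·(z + 10)] / [13·(z + 10)] = -54(z − 3) / (13(z + 10)).
So |(-6z - 6)/(z + 10) + 24/13| = 54|z − 3| / (13·|z + 10|).
Require delta ≤ 13/2, so |z + 10| ≥ |13| − |z − 3| > 13 − 13/2 = 13/2.
Hence |(-6z - 6)/(z + 10) + 24/13| < 54|z − 3|/(13·(13/2)) = (108/169)|z − 3|, which is < eps once |z − 3| < (169/108)eps.
Take delta = min(13/2, (169/108)eps). Then 0 < |z − 3| < delta forces both bounds, so |(-6z - 6)/(z + 10) + 24/13| < eps.

delta = min(13/2, (169/108)eps)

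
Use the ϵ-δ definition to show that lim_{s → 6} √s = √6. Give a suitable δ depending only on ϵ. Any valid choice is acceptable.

Let ϵ > 0 be given. We want δ > 0 such that 0 < |s − 6| < δ implies |√s − √6| < ϵ.
Multiplying by the conjugate, |√s − √6| = |s − 6|/(√s + √6).
Restrict δ ≤ 6 so that |s − 6| < 6 forces s > 0, and then √s + √6 > √6.
Hence |√s − √6| < |s − 6|/√6, which is < ϵ once |s − 6| < √6·ϵ.
Take δ = min(6, √6·ϵ). If 0 < |s − 6| < δ then s > 0 and |√s − √6| < |s − 6|/√6 < ϵ.

δ = min(6, √6·ϵ)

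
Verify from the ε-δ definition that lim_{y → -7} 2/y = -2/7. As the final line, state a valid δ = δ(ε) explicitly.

δ = min(7/2, (49/4)ε)

Let ε > 0. We seek δ > 0 such that 0 < |y + 7| < δ implies |2/y + 2/7| < ε.
|2/y + 2/7| = 2·|-7 − y|/(7·|y|) = 2|y + 7|/(7|y|).
Require δ ≤ 7/2 so that |y| > 7 − 7/2 = 7/2, hence 7|y| > 49/2.
Then |2/y + 2/7| < 2|y + 7|/(49/2), which is < ε when |y + 7| < (49/4)ε.
Take δ = min(7/2, (49/4)ε). Then 0 < |y + 7| < δ gives both |y + 7| < 7/2 and |y + 7| < (49/4)ε, so |2/y + 2/7| < ε.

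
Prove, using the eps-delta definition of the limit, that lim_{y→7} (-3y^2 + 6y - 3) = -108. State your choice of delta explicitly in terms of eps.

Let eps > 0. We want delta > 0 such that 0 < |y − 7| < delta implies |(-3y^2 + 6y - 3) + 108| < eps.
(-3y^2 + 6y - 3) + 108 = -3y^2 + 6y + 105 = (y − 7)(-3y - 15).
So |(-3y^2 + 6y - 3) + 108| = |y − 7|·|-3y - 15|.
Require delta ≤ 2. Then |y − 7| < 2 gives |y| < 9, and by the triangle inequality |-3y - 15| ≤ 3·9 + 15 = 42.
Hence |(-3y^2 + 6y - 3) + 108| ≤ 42|y − 7| < eps provided |y − 7| < eps/42.
Take delta = min(2, eps/42). Then 0 < |y − 7| < delta gives both |y − 7| < 2 and |y − 7| < eps/42, so |(-3y^2 + 6y - 3) + 108| < eps.

delta = min(2, eps/42)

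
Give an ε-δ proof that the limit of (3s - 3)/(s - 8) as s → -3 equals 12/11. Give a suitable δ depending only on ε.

δ = min(11/2, (121/42)ε)

Let ε > 0. We want δ > 0 with 0 < |s + 3| < δ ⇒ |(3s - 3)/(s - 8) − (12/11)| < ε.
Combining over a common denominator, (3s - 3)/(s - 8) − (12/11) = [(3s - 3)·(-11) − (-12)·(s - 8)] / [(-11)·(s - 8)] = -21(s + 3) / ((-11)(s - 8)).
So |(3s - 3)/(s - 8) − (12/11)| = 21|s + 3| / (11·|s − 8|).
Restrict δ ≤ 11/2. Then |s + 3| < 11/2 gives |s − 8| = |(s + 3) + (-11)| ≥ 11 − 11/2 = 11/2.
Hence |(3s - 3)/(s - 8) − (12/11)| < 21|s + 3|/(11·(11/2)) = (42/121)|s + 3|, which is < ε once |s + 3| < (121/42)ε.
Take δ = min(11/2, (121/42)ε). Then 0 < |s + 3| < δ forces both bounds, so |(3s - 3)/(s - 8) − (12/11)| < ε.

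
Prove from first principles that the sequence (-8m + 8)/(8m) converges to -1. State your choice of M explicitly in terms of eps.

M = 1/eps

Let eps > 0 be given. For m ≥ 1, |(-8m + 8)/(8m) + 1| = |64|/(8(8m)) = 64/(8(8m)).
Since 8m ≥ 8m for m ≥ 1, this is ≤ 64/(8·8m) = 1/m.
So |(-8m + 8)/(8m) + 1| < eps whenever m > 1/eps.
Take M = 1/eps. If m > M then |(-8m + 8)/(8m) + 1| ≤ 1/m < eps.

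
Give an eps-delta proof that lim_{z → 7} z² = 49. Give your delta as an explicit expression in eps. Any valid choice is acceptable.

delta = min(1, eps/15)

Fix eps > 0. We seek delta > 0 with 0 < |z − 7| < delta ⇒ |z² − 49| < eps.
Factor: z² − 49 = (z − 7)(z + 7), so |z² − 49| = |z − 7|·|z + 7|.
Impose delta ≤ 1 so that |z| < 8; then |z + 7| ≤ 15.
Hence |z² − 49| ≤ 15|z − 7|, which is < eps once |z − 7| < eps/15.
Take delta = min(1, eps/15). If 0 < |z − 7| < delta then both bounds hold and |z² − 49| ≤ 15|z − 7| < 15·(eps/15) = eps.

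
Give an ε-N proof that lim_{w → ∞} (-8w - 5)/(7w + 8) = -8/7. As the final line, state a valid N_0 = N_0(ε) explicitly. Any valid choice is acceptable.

Let ε > 0. We seek N_0 > 0 such that w > N_0 implies |(-8w - 5)/(7w + 8) + 8/7| < ε.
(-8w - 5)/(7w + 8) + 8/7 = (7(-8w - 5) − (-8)(7w + 8)) / (7(7w + 8)) = 29/(7(7w + 8)).
For w > 0 we have 7w + 8 > 7w, so |(-8w - 5)/(7w + 8) + 8/7| = 29/(7(7w + 8)) < 29/(7·7w) = (29/49)/w.
Thus |(-8w - 5)/(7w + 8) + 8/7| < ε whenever w > (29/49)/ε.
Take N_0 = (29/49)/ε. If w > N_0 then |(-8w - 5)/(7w + 8) + 8/7| < (29/49)/w < ε.

N_0 = (29/49)/ε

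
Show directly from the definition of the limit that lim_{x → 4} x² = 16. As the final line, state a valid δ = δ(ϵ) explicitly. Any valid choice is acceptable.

Let ϵ > 0 be given. We seek δ > 0 with 0 < |x − 4| < δ ⇒ |x² − 16| < ϵ.
Factor: x² − 16 = (x − 4)(x + 4), so |x² − 16| = |x − 4|·|x + 4|.
Restrict δ ≤ 2. Then |x − 4| < 2 gives |x| < 6, so by the triangle inequality |x + 4| ≤ 6 + 4 = 10.
Hence |x² − 16| ≤ 10|x − 4|, which is < ϵ once |x − 4| < ϵ/10.
Take δ = min(2, ϵ/10). If 0 < |x − 4| < δ then both bounds hold and |x² − 16| ≤ 10|x − 4| < 10·(ϵ/10) = ϵ.

δ = min(2, ϵ/10)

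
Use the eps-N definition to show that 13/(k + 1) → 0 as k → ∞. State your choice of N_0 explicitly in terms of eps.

Suppose eps > 0. For k ≥ 1, |13/(k + 1) − 0| = 13/(k + 1) ≤ 13/k.
We need 13/k < eps, i.e. k > 13/eps.
Take N_0 = 13/eps. If k > N_0 then |13/(k + 1)| ≤ 13/k < eps.

N_0 = 13/eps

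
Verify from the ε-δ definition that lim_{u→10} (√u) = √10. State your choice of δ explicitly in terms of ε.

δ = min(10, √10·ε)

Let ε > 0 be given. We want δ > 0 such that 0 < |u − 10| < δ implies |√u − √10| < ε.
Rationalise: √u − √10 = (u − 10)/(√u + √10), so |√u − √10| = |u − 10|/(√u + √10).
Restrict δ ≤ 10 so that |u − 10| < 10 forces u > 0, and then √u + √10 > √10.
Hence |√u − √10| < |u − 10|/√10, which is < ε once |u − 10| < √10·ε.
Take δ = min(10, √10·ε). If 0 < |u − 10| < δ then u > 0 and |√u − √10| < |u − 10|/√10 < ε.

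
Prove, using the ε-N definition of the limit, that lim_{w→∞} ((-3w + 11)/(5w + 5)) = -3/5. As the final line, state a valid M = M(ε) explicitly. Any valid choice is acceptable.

Fix ε > 0. We seek M > 0 such that w > M implies |(-3w + 11)/(5w + 5) + 3/5| < ε.
(-3w + 11)/(5w + 5) + 3/5 = (5(-3w + 11) − (-3)(5w + 5)) / (5(5w + 5)) = 70/(5(5w + 5)).
For w > 0 we have 5w + 5 > 5w, so |(-3w + 11)/(5w + 5) + 3/5| = 70/(5(5w + 5)) < 70/(5·5w) = (14/5)/w.
Thus |(-3w + 11)/(5w + 5) + 3/5| < ε whenever w > (14/5)/ε.
Take M = (14/5)/ε. If w > M then |(-3w + 11)/(5w + 5) + 3/5| < (14/5)/w < ε.

M = (14/5)/ε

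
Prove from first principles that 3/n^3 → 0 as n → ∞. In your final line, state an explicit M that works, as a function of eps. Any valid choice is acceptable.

M = (3/eps)^{1/3}

Fix eps > 0. For n ≥ 1, |3/n^3 − 0| = 3/n^3.
3/n^3 < eps ⇔ n^3 > 3/eps ⇔ n > (3/eps)^{1/3}.
Take M = (3/eps)^{1/3}. Then n > M implies 3/n^3 < eps.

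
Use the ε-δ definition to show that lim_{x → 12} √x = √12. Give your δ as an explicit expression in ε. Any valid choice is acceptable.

δ = min(12, √12·ε)

Let ε > 0 be given. We want δ > 0 such that 0 < |x − 12| < δ implies |√x − √12| < ε.
Rationalise: √x − √12 = (x − 12)/(√x + √12), so |√x − √12| = |x − 12|/(√x + √12).
Restrict δ ≤ 12 so that |x − 12| < 12 forces x > 0, and then √x + √12 > √12.
Hence |√x − √12| < |x − 12|/√12, which is < ε once |x − 12| < √12·ε.
Take δ = min(12, √12·ε). If 0 < |x − 12| < δ then x > 0 and |√x − √12| < |x − 12|/√12 < ε.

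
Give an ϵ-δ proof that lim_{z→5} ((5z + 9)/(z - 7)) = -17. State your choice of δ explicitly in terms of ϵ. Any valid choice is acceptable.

Let ϵ > 0. We want δ > 0 with 0 < |z − 5| < δ ⇒ |(5z + 9)/(z - 7) + 17| < ϵ.
Combining over a common denominator, (5z + 9)/(z - 7) + 17 = [(5z + 9)·(-2) − 34·(z - 7)] / [(-2)·(z - 7)] = -44(z − 5) / ((-2)(z - 7)).
So |(5z + 9)/(z - 7) + 17| = 44|z − 5| / (2·|z − 7|).
Restrict δ ≤ 1. Then |z − 5| < 1 gives |z − 7| = |(z − 5) + (-2)| ≥ 2 − 1 = 1.
Hence |(5z + 9)/(z - 7) + 17| < 44|z − 5|/(2·1) = 22|z − 5|, which is < ϵ once |z − 5| < (1/22)ϵ.
Take δ = min(1, (1/22)ϵ). Then 0 < |z − 5| < δ forces both bounds, so |(5z + 9)/(z - 7) + 17| < ϵ.

δ = min(1, (1/22)ϵ)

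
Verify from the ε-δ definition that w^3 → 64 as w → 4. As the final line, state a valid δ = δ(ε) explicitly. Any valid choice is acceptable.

Let ε > 0 be given. We seek δ > 0 with 0 < |w − 4| < δ ⇒ |w^3 − 64| < ε.
Factor: w^3 − 64 = (w − 4)(w^2 + 4w + 16), so |w^3 − 64| = |w − 4|·|w^2 + 4w + 16|.
Restrict δ ≤ 1. Then |w − 4| < 1 gives |w| < 5, so by the triangle inequality |w^2 + 4w + 16| ≤ 5^2 + 4·5 + 16 = 61.
Hence |w^3 − 64| ≤ 61|w − 4|, which is < ε once |w − 4| < ε/61.
Take δ = min(1, ε/61). If 0 < |w − 4| < δ then both bounds hold and |w^3 − 64| ≤ 61|w − 4| < 61·(ε/61) = ε.

δ = min(1, ε/61)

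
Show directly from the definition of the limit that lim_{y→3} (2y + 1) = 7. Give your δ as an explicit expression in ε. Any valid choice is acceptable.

δ = ε/2

Fix ε > 0. We need δ > 0 so that 0 < |y − 3| < δ implies |(2y + 1) − 7| < ε.
|(2y + 1) − 7| = |2y - 6| = 2|y − 3|.
Thus it suffices that |y − 3| < ε/2.
Choosing δ = ε/2 gives |(2y + 1) − 7| = 2|y − 3| < ε whenever |y − 3| < δ.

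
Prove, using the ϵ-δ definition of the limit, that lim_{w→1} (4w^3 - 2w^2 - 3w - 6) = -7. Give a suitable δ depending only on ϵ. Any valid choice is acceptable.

δ = min(2, ϵ/43)

Suppose ϵ > 0. We want δ > 0 such that 0 < |w − 1| < δ implies |(4w^3 - 2w^2 - 3w - 6) + 7| < ϵ.
(4w^3 - 2w^2 - 3w - 6) + 7 = 4w^3 - 2w^2 - 3w + 1 = (w − 1)(4w^2 + 2w - 1).
So |(4w^3 - 2w^2 - 3w - 6) + 7| = |w − 1|·|4w^2 + 2w - 1|.
Require δ ≤ 2. Then |w − 1| < 2 gives |w| < 3, and by the triangle inequality |4w^2 + 2w - 1| ≤ 4·3^2 + 2·3 + 1 = 43.
Hence |(4w^3 - 2w^2 - 3w - 6) + 7| ≤ 43|w − 1| < ϵ provided |w − 1| < ϵ/43.
Take δ = min(2, ϵ/43). Then 0 < |w − 1| < δ gives both |w − 1| < 2 and |w − 1| < ϵ/43, so |(4w^3 - 2w^2 - 3w - 6) + 7| < ϵ.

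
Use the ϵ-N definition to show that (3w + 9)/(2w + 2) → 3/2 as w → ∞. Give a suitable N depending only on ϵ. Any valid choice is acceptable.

Fix ϵ > 0. We seek N > 0 such that w > N implies |(3w + 9)/(2w + 2) − (3/2)| < ϵ.
(3w + 9)/(2w + 2) − (3/2) = (2(3w + 9) − 3(2w + 2)) / (2(2w + 2)) = 12/(2(2w + 2)).
For w > 0 we have 2w + 2 > 2w, so |(3w + 9)/(2w + 2) − (3/2)| = 12/(2(2w + 2)) < 12/(2·2w) = 3/w.
Thus |(3w + 9)/(2w + 2) − (3/2)| < ϵ whenever w > 3/ϵ.
Take N = 3/ϵ. If w > N then |(3w + 9)/(2w + 2) − (3/2)| < 3/w < ϵ.

N = 3/ϵ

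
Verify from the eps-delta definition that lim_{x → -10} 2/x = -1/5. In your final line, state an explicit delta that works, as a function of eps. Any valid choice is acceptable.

Fix eps > 0. We seek delta > 0 such that 0 < |x + 10| < delta implies |2/x + 1/5| < eps.
|2/x + 1/5| = 2·|-10 − x|/(10·|x|) = 2|x + 10|/(10|x|).
Restrict delta ≤ 5. Then |x + 10| < 5 gives |x| > 5, so 10|x| > 50.
Then |2/x + 1/5| < 2|x + 10|/50, which is < eps when |x + 10| < 25eps.
Take delta = min(5, 25eps). Then 0 < |x + 10| < delta gives both |x + 10| < 5 and |x + 10| < 25eps, so |2/x + 1/5| < eps.

delta = min(5, 25eps)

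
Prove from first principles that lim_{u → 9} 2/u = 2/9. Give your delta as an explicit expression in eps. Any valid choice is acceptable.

Let eps > 0 be given. We seek delta > 0 such that 0 < |u − 9| < delta implies |2/u − (2/9)| < eps.
|2/u − (2/9)| = 2·|9 − u|/(9·|u|) = 2|u − 9|/(9|u|).
Restrict delta ≤ 9/2. Then |u − 9| < 9/2 gives |u| > 9/2, so 9|u| > 81/2.
Then |2/u − (2/9)| < 2|u − 9|/(81/2), which is < eps when |u − 9| < (81/4)eps.
Take delta = min(9/2, (81/4)eps). Then 0 < |u − 9| < delta gives both |u − 9| < 9/2 and |u − 9| < (81/4)eps, so |2/u − (2/9)| < eps.

delta = min(9/2, (81/4)eps)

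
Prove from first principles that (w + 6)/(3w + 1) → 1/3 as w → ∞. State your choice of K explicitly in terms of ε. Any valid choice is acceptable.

Let ε > 0. We seek K > 0 such that w > K implies |(w + 6)/(3w + 1) − (1/3)| < ε.
(w + 6)/(3w + 1) − (1/3) = (3(w + 6) − (3w + 1)) / (3(3w + 1)) = 17/(3(3w + 1)).
For w > 0 we have 3w + 1 > 3w, so |(w + 6)/(3w + 1) − (1/3)| = 17/(3(3w + 1)) < 17/(3·3w) = (17/9)/w.
Thus |(w + 6)/(3w + 1) − (1/3)| < ε whenever w > (17/9)/ε.
Take K = (17/9)/ε. If w > K then |(w + 6)/(3w + 1) − (1/3)| < (17/9)/w < ε.

K = (17/9)/ε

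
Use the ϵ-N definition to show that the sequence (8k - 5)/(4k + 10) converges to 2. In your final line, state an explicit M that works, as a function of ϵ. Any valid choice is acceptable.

M = (25/4)/ϵ

Suppose ϵ > 0. For k ≥ 1, |(8k - 5)/(4k + 10) − 2| = |-100|/(4(4k + 10)) = 100/(4(4k + 10)).
Since 4k + 10 ≥ 4k for k ≥ 1, this is ≤ 100/(4·4k) = (25/4)/k.
So |(8k - 5)/(4k + 10) − 2| < ϵ whenever k > (25/4)/ϵ.
Take M = (25/4)/ϵ. If k > M then |(8k - 5)/(4k + 10) − 2| ≤ (25/4)/k < ϵ.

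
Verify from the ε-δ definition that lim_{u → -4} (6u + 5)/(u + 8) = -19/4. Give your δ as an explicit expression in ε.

Let ε > 0. We want δ > 0 with 0 < |u + 4| < δ ⇒ |(6u + 5)/(u + 8) + 19/4| < ε.
Combining over a common denominator, (6u + 5)/(u + 8) + 19/4 = [(6u + 5)·4 − (-19)·(u + 8)] / [4·(u + 8)] = 43(u + 4) / (4(u + 8)).
So |(6u + 5)/(u + 8) + 19/4| = 43|u + 4| / (4·|u + 8|).
Restrict δ ≤ 2. Then |u + 4| < 2 gives |u + 8| = |(u + 4) + 4| ≥ 4 − 2 = 2.
Hence |(6u + 5)/(u + 8) + 19/4| < 43|u + 4|/(4·2) = (43/8)|u + 4|, which is < ε once |u + 4| < (8/43)ε.
Take δ = min(2, (8/43)ε). Then 0 < |u + 4| < δ forces both bounds, so |(6u + 5)/(u + 8) + 19/4| < ε.

δ = min(2, (8/43)ε)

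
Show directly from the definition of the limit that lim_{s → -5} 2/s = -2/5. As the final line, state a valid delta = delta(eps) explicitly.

Let eps > 0 be given. We seek delta > 0 such that 0 < |s + 5| < delta implies |2/s + 2/5| < eps.
|2/s + 2/5| = 2·|-5 − s|/(5·|s|) = 2|s + 5|/(5|s|).
Require delta ≤ 5/2 so that |s| > 5 − 5/2 = 5/2, hence 5|s| > 25/2.
Then |2/s + 2/5| < 2|s + 5|/(25/2), which is < eps when |s + 5| < (25/4)eps.
Take delta = min(5/2, (25/4)eps). Then 0 < |s + 5| < delta gives both |s + 5| < 5/2 and |s + 5| < (25/4)eps, so |2/s + 2/5| < eps.

delta = min(5/2, (25/4)eps)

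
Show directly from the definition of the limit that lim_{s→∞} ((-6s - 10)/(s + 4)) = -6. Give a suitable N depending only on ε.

Let ε > 0 be given. We seek N > 0 such that s > N implies |(-6s - 10)/(s + 4) + 6| < ε.
(-6s - 10)/(s + 4) + 6 = ((-6s - 10) − (-6)(s + 4)) / ((s + 4)) = 14/((s + 4)).
For s > 0 we have s + 4 > s, so |(-6s - 10)/(s + 4) + 6| = 14/((s + 4)) < 14/(s) = 14/s.
Thus |(-6s - 10)/(s + 4) + 6| < ε whenever s > 14/ε.
Take N = 14/ε. If s > N then |(-6s - 10)/(s + 4) + 6| < 14/s < ε.

N = 14/ε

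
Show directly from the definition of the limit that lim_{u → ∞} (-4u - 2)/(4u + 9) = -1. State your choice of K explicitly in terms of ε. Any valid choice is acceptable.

K = (7/4)/ε

Fix ε > 0. We seek K > 0 such that u > K implies |(-4u - 2)/(4u + 9) + 1| < ε.
(-4u - 2)/(4u + 9) + 1 = (4(-4u - 2) − (-4)(4u + 9)) / (4(4u + 9)) = 28/(4(4u + 9)).
For u > 0 we have 4u + 9 > 4u, so |(-4u - 2)/(4u + 9) + 1| = 28/(4(4u + 9)) < 28/(4·4u) = (7/4)/u.
Thus |(-4u - 2)/(4u + 9) + 1| < ε whenever u > (7/4)/ε.
Take K = (7/4)/ε. If u > K then |(-4u - 2)/(4u + 9) + 1| < (7/4)/u < ε.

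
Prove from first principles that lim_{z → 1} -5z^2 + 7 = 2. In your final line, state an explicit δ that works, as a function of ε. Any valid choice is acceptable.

δ = min(1, ε/15)

Suppose ε > 0. We want δ > 0 such that 0 < |z − 1| < δ implies |(-5z^2 + 7) − 2| < ε.
(-5z^2 + 7) − 2 = -5z^2 + 5 = (z − 1)(-5z - 5).
So |(-5z^2 + 7) − 2| = |z − 1|·|-5z - 5|.
Require δ ≤ 1. Then |z − 1| < 1 gives |z| < 2, and by the triangle inequality |-5z - 5| ≤ 5·2 + 5 = 15.
Hence |(-5z^2 + 7) − 2| ≤ 15|z − 1| < ε provided |z − 1| < ε/15.
Take δ = min(1, ε/15). Then 0 < |z − 1| < δ gives both |z − 1| < 1 and |z − 1| < ε/15, so |(-5z^2 + 7) − 2| < ε.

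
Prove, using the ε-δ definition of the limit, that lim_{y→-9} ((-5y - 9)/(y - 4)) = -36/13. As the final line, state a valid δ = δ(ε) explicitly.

δ = min(13/2, (169/58)ε)

Let ε > 0. We want δ > 0 with 0 < |y + 9| < δ ⇒ |(-5y - 9)/(y - 4) + 36/13| < ε.
Combining over a common denominator, (-5y - 9)/(y - 4) + 36/13 = [(-5y - 9)·(-13) − 36·(y - 4)] / [(-13)·(y - 4)] = 29(y + 9) / ((-13)(y - 4)).
So |(-5y - 9)/(y - 4) + 36/13| = 29|y + 9| / (13·|y − 4|).
Require δ ≤ 13/2, so |y − 4| ≥ |-13| − |y + 9| > 13 − 13/2 = 13/2.
Hence |(-5y - 9)/(y - 4) + 36/13| < 29|y + 9|/(13·(13/2)) = (58/169)|y + 9|, which is < ε once |y + 9| < (169/58)ε.
Take δ = min(13/2, (169/58)ε). Then 0 < |y + 9| < δ forces both bounds, so |(-5y - 9)/(y - 4) + 36/13| < ε.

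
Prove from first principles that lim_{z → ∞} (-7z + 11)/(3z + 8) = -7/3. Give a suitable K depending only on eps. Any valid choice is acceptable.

Suppose eps > 0. We seek K > 0 such that z > K implies |(-7z + 11)/(3z + 8) + 7/3| < eps.
(-7z + 11)/(3z + 8) + 7/3 = (3(-7z + 11) − (-7)(3z + 8)) / (3(3z + 8)) = 89/(3(3z + 8)).
For z > 0 we have 3z + 8 > 3z, so |(-7z + 11)/(3z + 8) + 7/3| = 89/(3(3z + 8)) < 89/(3·3z) = (89/9)/z.
Thus |(-7z + 11)/(3z + 8) + 7/3| < eps whenever z > (89/9)/eps.
Take K = (89/9)/eps. If z > K then |(-7z + 11)/(3z + 8) + 7/3| < (89/9)/z < eps.

K = (89/9)/eps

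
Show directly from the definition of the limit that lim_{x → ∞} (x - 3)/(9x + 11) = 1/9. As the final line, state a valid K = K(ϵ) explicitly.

Suppose ϵ > 0. We seek K > 0 such that x > K implies |(x - 3)/(9x + 11) − (1/9)| < ϵ.
(x - 3)/(9x + 11) − (1/9) = (9(x - 3) − (9x + 11)) / (9(9x + 11)) = -38/(9(9x + 11)).
For x > 0 we have 9x + 11 > 9x, so |(x - 3)/(9x + 11) − (1/9)| = 38/(9(9x + 11)) < 38/(9·9x) = (38/81)/x.
Thus |(x - 3)/(9x + 11) − (1/9)| < ϵ whenever x > (38/81)/ϵ.
Take K = (38/81)/ϵ. If x > K then |(x - 3)/(9x + 11) − (1/9)| < (38/81)/x < ϵ.

K = (38/81)/ϵ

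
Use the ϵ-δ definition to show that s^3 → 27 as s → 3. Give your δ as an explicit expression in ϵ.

δ = min(2, ϵ/49)

Let ϵ > 0 be given. We seek δ > 0 with 0 < |s − 3| < δ ⇒ |s^3 − 27| < ϵ.
Factor: s^3 − 27 = (s − 3)(s^2 + 3s + 9), so |s^3 − 27| = |s − 3|·|s^2 + 3s + 9|.
Impose δ ≤ 2 so that |s| < 5; then |s^2 + 3s + 9| ≤ 49.
Hence |s^3 − 27| ≤ 49|s − 3|, which is < ϵ once |s − 3| < ϵ/49.
Take δ = min(2, ϵ/49). If 0 < |s − 3| < δ then both bounds hold and |s^3 − 27| ≤ 49|s − 3| < 49·(ϵ/49) = ϵ.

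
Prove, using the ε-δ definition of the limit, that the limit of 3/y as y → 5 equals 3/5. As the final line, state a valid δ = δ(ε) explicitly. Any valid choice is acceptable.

Let ε > 0 be given. We seek δ > 0 such that 0 < |y − 5| < δ implies |3/y − (3/5)| < ε.
|3/y − (3/5)| = 3·|5 − y|/(5·|y|) = 3|y − 5|/(5|y|).
Restrict δ ≤ 5/2. Then |y − 5| < 5/2 gives |y| > 5/2, so 5|y| > 25/2.
Then |3/y − (3/5)| < 3|y − 5|/(25/2), which is < ε when |y − 5| < (25/6)ε.
Take δ = min(5/2, (25/6)ε). Then 0 < |y − 5| < δ gives both |y − 5| < 5/2 and |y − 5| < (25/6)ε, so |3/y − (3/5)| < ε.

δ = min(5/2, (25/6)ε)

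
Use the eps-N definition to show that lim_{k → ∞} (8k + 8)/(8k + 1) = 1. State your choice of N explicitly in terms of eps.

N = (7/8)/eps

Fix eps > 0. For k ≥ 1, |(8k + 8)/(8k + 1) − 1| = |56|/(8(8k + 1)) = 56/(8(8k + 1)).
Since 8k + 1 ≥ 8k for k ≥ 1, this is ≤ 56/(8·8k) = (7/8)/k.
So |(8k + 8)/(8k + 1) − 1| < eps whenever k > (7/8)/eps.
Take N = (7/8)/eps. If k > N then |(8k + 8)/(8k + 1) − 1| ≤ (7/8)/k < eps.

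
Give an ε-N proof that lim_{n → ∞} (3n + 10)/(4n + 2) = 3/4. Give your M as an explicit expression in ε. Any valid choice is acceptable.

Suppose ε > 0. For n ≥ 1, |(3n + 10)/(4n + 2) − (3/4)| = |34|/(4(4n + 2)) = 34/(4(4n + 2)).
Since 4n + 2 ≥ 4n for n ≥ 1, this is ≤ 34/(4·4n) = (17/8)/n.
So |(3n + 10)/(4n + 2) − (3/4)| < ε whenever n > (17/8)/ε.
Take M = (17/8)/ε. If n > M then |(3n + 10)/(4n + 2) − (3/4)| ≤ (17/8)/n < ε.

M = (17/8)/ε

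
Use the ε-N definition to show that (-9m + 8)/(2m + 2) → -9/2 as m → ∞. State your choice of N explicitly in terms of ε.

Let ε > 0. For m ≥ 1, |(-9m + 8)/(2m + 2) + 9/2| = |34|/(2(2m + 2)) = 34/(2(2m + 2)).
Since 2m + 2 ≥ 2m for m ≥ 1, this is ≤ 34/(2·2m) = (17/2)/m.
So |(-9m + 8)/(2m + 2) + 9/2| < ε whenever m > (17/2)/ε.
Take N = (17/2)/ε. If m > N then |(-9m + 8)/(2m + 2) + 9/2| ≤ (17/2)/m < ε.

N = (17/2)/ε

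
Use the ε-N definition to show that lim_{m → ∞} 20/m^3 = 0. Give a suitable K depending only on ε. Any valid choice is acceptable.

Suppose ε > 0. For m ≥ 1, |20/m^3 − 0| = 20/m^3.
20/m^3 < ε ⇔ m^3 > 20/ε ⇔ m > (20/ε)^{1/3}.
Take K = (20/ε)^{1/3}. Then m > K implies 20/m^3 < ε.

K = (20/ε)^{1/3}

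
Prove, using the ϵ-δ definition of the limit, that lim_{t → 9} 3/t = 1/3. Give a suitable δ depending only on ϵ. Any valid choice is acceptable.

Let ϵ > 0. We seek δ > 0 such that 0 < |t − 9| < δ implies |3/t − (1/3)| < ϵ.
|3/t − (1/3)| = 3·|9 − t|/(9·|t|) = 3|t − 9|/(9|t|).
Require δ ≤ 9/2 so that |t| > 9 − 9/2 = 9/2, hence 9|t| > 81/2.
Then |3/t − (1/3)| < 3|t − 9|/(81/2), which is < ϵ when |t − 9| < (27/2)ϵ.
Take δ = min(9/2, (27/2)ϵ). Then 0 < |t − 9| < δ gives both |t − 9| < 9/2 and |t − 9| < (27/2)ϵ, so |3/t − (1/3)| < ϵ.

δ = min(9/2, (27/2)ϵ)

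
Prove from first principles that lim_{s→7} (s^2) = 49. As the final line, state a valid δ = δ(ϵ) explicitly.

Let ϵ > 0. We seek δ > 0 with 0 < |s − 7| < δ ⇒ |s^2 − 49| < ϵ.
Factor: s^2 − 49 = (s − 7)(s + 7), so |s^2 − 49| = |s − 7|·|s + 7|.
Restrict δ ≤ 2. Then |s − 7| < 2 gives |s| < 9, so by the triangle inequality |s + 7| ≤ 9 + 7 = 16.
Hence |s^2 − 49| ≤ 16|s − 7|, which is < ϵ once |s − 7| < ϵ/16.
Take δ = min(2, ϵ/16). If 0 < |s − 7| < δ then both bounds hold and |s^2 − 49| ≤ 16|s − 7| < 16·(ϵ/16) = ϵ.

δ = min(2, ϵ/16)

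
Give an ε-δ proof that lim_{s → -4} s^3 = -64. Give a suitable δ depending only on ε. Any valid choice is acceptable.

δ = min(1, ε/61)

Let ε > 0. We seek δ > 0 with 0 < |s + 4| < δ ⇒ |s^3 + 64| < ε.
Factor: s^3 + 64 = (s + 4)(s^2 - 4s + 16), so |s^3 + 64| = |s + 4|·|s^2 - 4s + 16|.
Impose δ ≤ 1 so that |s| < 5; then |s^2 - 4s + 16| ≤ 61.
Hence |s^3 + 64| ≤ 61|s + 4|, which is < ε once |s + 4| < ε/61.
Take δ = min(1, ε/61). If 0 < |s + 4| < δ then both bounds hold and |s^3 + 64| ≤ 61|s + 4| < 61·(ε/61) = ε.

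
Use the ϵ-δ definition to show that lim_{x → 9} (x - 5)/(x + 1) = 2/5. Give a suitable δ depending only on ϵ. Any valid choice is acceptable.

δ = min(5, (25/3)ϵ)

Fix ϵ > 0. We want δ > 0 with 0 < |x − 9| < δ ⇒ |(x - 5)/(x + 1) − (2/5)| < ϵ.
Combining over a common denominator, (x - 5)/(x + 1) − (2/5) = [(x - 5)·10 − 4·(x + 1)] / [10·(x + 1)] = 6(x − 9) / (10(x + 1)).
So |(x - 5)/(x + 1) − (2/5)| = 6|x − 9| / (10·|x + 1|).
Require δ ≤ 5, so |x + 1| ≥ |10| − |x − 9| > 10 − 5 = 5.
Hence |(x - 5)/(x + 1) − (2/5)| < 6|x − 9|/(10·5) = (3/25)|x − 9|, which is < ϵ once |x − 9| < (25/3)ϵ.
Take δ = min(5, (25/3)ϵ). Then 0 < |x − 9| < δ forces both bounds, so |(x - 5)/(x + 1) − (2/5)| < ϵ.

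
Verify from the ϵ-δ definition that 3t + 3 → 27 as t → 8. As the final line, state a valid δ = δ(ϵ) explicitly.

δ = ϵ/3

Let ϵ > 0 be given. We need δ > 0 so that 0 < |t − 8| < δ implies |(3t + 3) − 27| < ϵ.
|(3t + 3) − 27| = |3t - 24| = 3|t − 8|.
So 3|t − 8| < ϵ exactly when |t − 8| < ϵ/3.
Take δ = ϵ/3. If 0 < |t − 8| < δ then |(3t + 3) − 27| = 3|t − 8| < 3·(ϵ/3) = ϵ.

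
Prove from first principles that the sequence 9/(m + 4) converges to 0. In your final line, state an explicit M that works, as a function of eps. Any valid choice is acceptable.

Let eps > 0 be given. For m ≥ 1, |9/(m + 4) − 0| = 9/(m + 4) ≤ 9/m.
We need 9/m < eps, i.e. m > 9/eps.
Take M = 9/eps. If m > M then |9/(m + 4)| ≤ 9/m < eps.

M = 9/eps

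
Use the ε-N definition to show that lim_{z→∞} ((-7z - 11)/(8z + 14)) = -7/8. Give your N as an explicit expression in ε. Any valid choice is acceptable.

Fix ε > 0. We seek N > 0 such that z > N implies |(-7z - 11)/(8z + 14) + 7/8| < ε.
(-7z - 11)/(8z + 14) + 7/8 = (8(-7z - 11) − (-7)(8z + 14)) / (8(8z + 14)) = 10/(8(8z + 14)).
For z > 0 we have 8z + 14 > 8z, so |(-7z - 11)/(8z + 14) + 7/8| = 10/(8(8z + 14)) < 10/(8·8z) = (5/32)/z.
Thus |(-7z - 11)/(8z + 14) + 7/8| < ε whenever z > (5/32)/ε.
Take N = (5/32)/ε. If z > N then |(-7z - 11)/(8z + 14) + 7/8| < (5/32)/z < ε.

N = (5/32)/ε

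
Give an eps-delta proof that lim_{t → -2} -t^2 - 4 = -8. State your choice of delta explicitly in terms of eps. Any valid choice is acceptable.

Let eps > 0. We want delta > 0 such that 0 < |t + 2| < delta implies |(-t^2 - 4) + 8| < eps.
(-t^2 - 4) + 8 = -t^2 + 4 = (t + 2)(-t + 2).
So |(-t^2 - 4) + 8| = |t + 2|·|-t + 2|.
Assume first that |t + 2| < 1, so |t| < 3. Then |-t + 2| ≤ 3 + 2 = 5.
Hence |(-t^2 - 4) + 8| ≤ 5|t + 2| < eps provided |t + 2| < eps/5.
Choosing delta = min(1, eps/5) ensures both conditions, hence |(-t^2 - 4) + 8| < eps.

delta = min(1, eps/5)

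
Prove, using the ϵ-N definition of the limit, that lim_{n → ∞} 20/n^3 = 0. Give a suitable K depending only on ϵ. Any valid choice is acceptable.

K = (20/ϵ)^{1/3}

Let ϵ > 0. For n ≥ 1, |20/n^3 − 0| = 20/n^3.
20/n^3 < ϵ ⇔ n^3 > 20/ϵ ⇔ n > (20/ϵ)^{1/3}.
Take K = (20/ϵ)^{1/3}. Then n > K implies 20/n^3 < ϵ.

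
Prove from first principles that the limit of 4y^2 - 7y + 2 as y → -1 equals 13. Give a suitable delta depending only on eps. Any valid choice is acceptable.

delta = min(2, eps/23)

Let eps > 0 be given. We want delta > 0 such that 0 < |y + 1| < delta implies |(4y^2 - 7y + 2) − 13| < eps.
(4y^2 - 7y + 2) − 13 = 4y^2 - 7y - 11 = (y + 1)(4y - 11).
So |(4y^2 - 7y + 2) − 13| = |y + 1|·|4y - 11|.
Require delta ≤ 2. Then |y + 1| < 2 gives |y| < 3, and by the triangle inequality |4y - 11| ≤ 4·3 + 11 = 23.
Hence |(4y^2 - 7y + 2) − 13| ≤ 23|y + 1| < eps provided |y + 1| < eps/23.
Choosing delta = min(2, eps/23) ensures both conditions, hence |(4y^2 - 7y + 2) − 13| < eps.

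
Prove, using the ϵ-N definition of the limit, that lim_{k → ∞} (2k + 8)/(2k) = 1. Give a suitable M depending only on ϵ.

M = 4/ϵ

Fix ϵ > 0. For k ≥ 1, |(2k + 8)/(2k) − 1| = |16|/(2(2k)) = 16/(2(2k)).
Since 2k ≥ 2k for k ≥ 1, this is ≤ 16/(2·2k) = 4/k.
So |(2k + 8)/(2k) − 1| < ϵ whenever k > 4/ϵ.
Take M = 4/ϵ. If k > M then |(2k + 8)/(2k) − 1| ≤ 4/k < ϵ.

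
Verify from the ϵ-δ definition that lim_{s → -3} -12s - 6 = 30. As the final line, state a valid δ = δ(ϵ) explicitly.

δ = ϵ/12

Suppose ϵ > 0. We need δ > 0 so that 0 < |s + 3| < δ implies |(-12s - 6) − 30| < ϵ.
Since (-12s - 6) − 30 = -12(s + 3), we have |(-12s - 6) − 30| = 12|s + 3|.
Thus it suffices that |s + 3| < ϵ/12.
Take δ = ϵ/12. If 0 < |s + 3| < δ then |(-12s - 6) − 30| = 12|s + 3| < 12·(ϵ/12) = ϵ.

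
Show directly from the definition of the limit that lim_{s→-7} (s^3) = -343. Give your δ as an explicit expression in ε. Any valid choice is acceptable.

δ = min(1, ε/169)

Fix ε > 0. We seek δ > 0 with 0 < |s + 7| < δ ⇒ |s^3 + 343| < ε.
Factor: s^3 + 343 = (s + 7)(s^2 - 7s + 49), so |s^3 + 343| = |s + 7|·|s^2 - 7s + 49|.
Restrict δ ≤ 1. Then |s + 7| < 1 gives |s| < 8, so by the triangle inequality |s^2 - 7s + 49| ≤ 8^2 + 7·8 + 49 = 169.
Hence |s^3 + 343| ≤ 169|s + 7|, which is < ε once |s + 7| < ε/169.
Take δ = min(1, ε/169). If 0 < |s + 7| < δ then both bounds hold and |s^3 + 343| ≤ 169|s + 7| < 169·(ε/169) = ε.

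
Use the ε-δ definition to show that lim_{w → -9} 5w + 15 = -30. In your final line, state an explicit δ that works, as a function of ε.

Let ε > 0. We need δ > 0 so that 0 < |w + 9| < δ implies |(5w + 15) + 30| < ε.
Since (5w + 15) + 30 = 5(w + 9), we have |(5w + 15) + 30| = 5|w + 9|.
So 5|w + 9| < ε exactly when |w + 9| < ε/5.
Take δ = ε/5. If 0 < |w + 9| < δ then |(5w + 15) + 30| = 5|w + 9| < 5·(ε/5) = ε.

δ = ε/5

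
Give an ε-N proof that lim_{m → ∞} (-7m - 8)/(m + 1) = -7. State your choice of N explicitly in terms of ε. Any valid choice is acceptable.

N = 1/ε

Let ε > 0 be given. For m ≥ 1, |(-7m - 8)/(m + 1) + 7| = |-1|/((m + 1)) = 1/((m + 1)).
Since m + 1 ≥ m for m ≥ 1, this is ≤ 1/(m) = 1/m.
So |(-7m - 8)/(m + 1) + 7| < ε whenever m > 1/ε.
Take N = 1/ε. If m > N then |(-7m - 8)/(m + 1) + 7| ≤ 1/m < ε.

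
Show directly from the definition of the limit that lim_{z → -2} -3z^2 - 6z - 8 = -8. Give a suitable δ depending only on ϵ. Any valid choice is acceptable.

Let ϵ > 0 be given. We want δ > 0 such that 0 < |z + 2| < δ implies |(-3z^2 - 6z - 8) + 8| < ϵ.
(-3z^2 - 6z - 8) + 8 = -3z^2 - 6z = (z + 2)(-3z).
So |(-3z^2 - 6z - 8) + 8| = |z + 2|·|-3z|.
Require δ ≤ 1. Then |z + 2| < 1 gives |z| < 3, and by the triangle inequality |-3z| ≤ 3·3 = 9.
Hence |(-3z^2 - 6z - 8) + 8| ≤ 9|z + 2| < ϵ provided |z + 2| < ϵ/9.
Take δ = min(1, ϵ/9). Then 0 < |z + 2| < δ gives both |z + 2| < 1 and |z + 2| < ϵ/9, so |(-3z^2 - 6z - 8) + 8| < ϵ.

δ = min(1, ϵ/9)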